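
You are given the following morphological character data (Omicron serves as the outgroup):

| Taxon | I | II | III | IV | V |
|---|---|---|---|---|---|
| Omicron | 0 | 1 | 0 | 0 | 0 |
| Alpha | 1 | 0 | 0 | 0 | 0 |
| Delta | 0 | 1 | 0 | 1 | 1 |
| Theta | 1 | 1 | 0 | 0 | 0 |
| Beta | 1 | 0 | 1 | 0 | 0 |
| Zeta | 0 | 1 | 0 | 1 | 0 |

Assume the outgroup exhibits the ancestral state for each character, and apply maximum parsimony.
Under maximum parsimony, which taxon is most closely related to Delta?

Character polarity is set by the outgroup: the derived state is whichever differs from the outgroup's state, so for II the derived state is '0', and for the remaining characters it is '1'.
I (derived state '1') is shared by Alpha, Beta, and Theta — a synapomorphy uniting that clade.
Only Alpha and Beta show the derived state '0' for II, supporting them as a clade.
III: derived state '1' in Beta only — an autapomorphy, so it tells us nothing about relationships among taxa.
Only Delta and Zeta show the derived state '1' for IV, supporting them as a clade.
V: derived state '1' in Delta only — an autapomorphy, so it tells us nothing about relationships among taxa.
Most parsimonious ingroup topology: (((Alpha,Beta),Theta),(Delta,Zeta)).
Delta and Zeta form a cherry on this tree, so they are sister taxa.

Zeta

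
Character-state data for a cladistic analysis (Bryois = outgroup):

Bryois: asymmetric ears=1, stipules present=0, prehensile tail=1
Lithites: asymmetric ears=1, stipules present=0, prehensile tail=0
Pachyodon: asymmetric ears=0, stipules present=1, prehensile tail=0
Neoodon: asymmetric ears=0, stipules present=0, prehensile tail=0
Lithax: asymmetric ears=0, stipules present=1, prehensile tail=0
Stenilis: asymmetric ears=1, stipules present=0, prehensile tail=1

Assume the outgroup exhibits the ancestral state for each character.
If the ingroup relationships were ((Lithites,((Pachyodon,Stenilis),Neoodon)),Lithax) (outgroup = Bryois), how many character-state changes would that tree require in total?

7

Map each character onto ((Lithites,((Pachyodon,Stenilis),Neoodon)),Lithax) (rooted by Bryois) and count the minimum state changes it requires (Fitch parsimony):
asymmetric ears: 3; stipules present: 2; prehensile tail: 2.
Total tree length = 7.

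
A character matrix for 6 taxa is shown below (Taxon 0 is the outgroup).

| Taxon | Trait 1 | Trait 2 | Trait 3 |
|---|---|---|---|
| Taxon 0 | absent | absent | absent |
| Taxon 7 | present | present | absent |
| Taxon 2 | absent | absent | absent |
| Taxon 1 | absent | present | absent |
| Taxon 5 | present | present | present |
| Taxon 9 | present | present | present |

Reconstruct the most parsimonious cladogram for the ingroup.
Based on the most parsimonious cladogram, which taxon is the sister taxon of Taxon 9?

Taxon 5

The outgroup has state 'absent' for every character, so 'present' is the derived state throughout.
Trait 1 (derived state 'present') is shared by Taxon 5, Taxon 7, and Taxon 9 — a synapomorphy uniting that clade.
Trait 2 (derived state 'present') is shared by Taxon 1, Taxon 5, Taxon 7, and Taxon 9 — a synapomorphy uniting that clade.
Only Taxon 5 and Taxon 9 show the derived state 'present' for Trait 3, supporting them as a clade.
Most parsimonious ingroup topology: (((Taxon 7,(Taxon 5,Taxon 9)),Taxon 1),Taxon 2).
Taxon 9 and Taxon 5 form a cherry on this tree, so they are sister taxa.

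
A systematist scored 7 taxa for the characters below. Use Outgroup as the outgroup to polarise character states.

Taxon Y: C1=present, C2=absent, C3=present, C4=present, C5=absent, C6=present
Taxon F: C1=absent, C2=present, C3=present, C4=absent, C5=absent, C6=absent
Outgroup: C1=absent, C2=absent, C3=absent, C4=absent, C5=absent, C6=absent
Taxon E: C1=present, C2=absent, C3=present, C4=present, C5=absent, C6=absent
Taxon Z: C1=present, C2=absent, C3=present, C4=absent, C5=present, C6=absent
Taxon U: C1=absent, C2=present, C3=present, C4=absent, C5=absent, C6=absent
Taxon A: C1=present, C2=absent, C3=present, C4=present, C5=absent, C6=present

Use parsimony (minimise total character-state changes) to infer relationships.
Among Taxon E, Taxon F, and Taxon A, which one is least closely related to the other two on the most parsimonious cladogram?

Taxon F

The outgroup has state 'absent' for every character, so 'present' is the derived state throughout.
Only Taxon A, Taxon E, Taxon Y, and Taxon Z show the derived state 'present' for C1, supporting them as a clade.
C2 (derived state 'present') is shared by Taxon F and Taxon U — a synapomorphy uniting that clade.
C3 (derived state 'present') is shared by all ingroup taxa — unites the whole ingroup.
C4 (derived state 'present') is shared by Taxon A, Taxon E, and Taxon Y — a synapomorphy uniting that clade.
C5: derived state 'present' in Taxon Z only — an autapomorphy, so it tells us nothing about relationships among taxa.
C6 (derived state 'present') is shared by Taxon A and Taxon Y — a synapomorphy uniting that clade.
Most parsimonious ingroup topology: ((Taxon F,Taxon U),((Taxon E,(Taxon A,Taxon Y)),Taxon Z)).
Taxon E and Taxon A share a more recent common ancestor with each other than either does with Taxon F, so Taxon F is the least closely related of the three.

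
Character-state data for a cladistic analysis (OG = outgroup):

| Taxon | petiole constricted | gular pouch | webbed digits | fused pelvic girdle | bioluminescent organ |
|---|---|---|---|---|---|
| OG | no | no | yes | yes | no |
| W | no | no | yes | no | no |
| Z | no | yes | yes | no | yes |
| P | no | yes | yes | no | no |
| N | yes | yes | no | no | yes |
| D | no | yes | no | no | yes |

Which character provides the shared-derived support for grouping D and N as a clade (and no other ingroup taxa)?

Character polarity is set by the outgroup: the derived state is whichever differs from the outgroup's state, so for webbed digits, fused pelvic girdle the derived state is 'no', and for the remaining characters it is 'yes'.
petiole constricted (derived state 'yes') is unique to N (autapomorphy; uninformative for grouping).
Only D, N, P, and Z show the derived state 'yes' for gular pouch, supporting them as a clade.
webbed digits: derived state 'no' in D and N only — synapomorphy for {D, N}.
All ingroup taxa share the derived state 'no' for fused pelvic girdle; it defines the ingroup but does not resolve relationships within it.
bioluminescent organ (derived state 'yes') is shared by D, N, and Z — a synapomorphy uniting that clade.
Most parsimonious ingroup topology: (W,((Z,(N,D)),P)).
The clade {D, N} is supported by webbed digits: its derived state 'no' occurs in exactly those taxa and in no other taxon (including the outgroup).

webbed digits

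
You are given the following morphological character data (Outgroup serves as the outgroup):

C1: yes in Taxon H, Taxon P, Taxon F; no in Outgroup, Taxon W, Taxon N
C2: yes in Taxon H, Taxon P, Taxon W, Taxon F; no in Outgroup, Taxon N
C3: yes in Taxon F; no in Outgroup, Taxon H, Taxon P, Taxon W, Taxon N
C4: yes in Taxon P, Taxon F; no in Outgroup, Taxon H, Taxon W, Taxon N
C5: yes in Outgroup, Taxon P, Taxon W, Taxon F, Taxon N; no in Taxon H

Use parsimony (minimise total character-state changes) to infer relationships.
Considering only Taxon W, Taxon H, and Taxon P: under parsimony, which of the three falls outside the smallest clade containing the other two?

Character polarity is set by the outgroup: the derived state is whichever differs from the outgroup's state, so for C5 the derived state is 'no', and for the remaining characters it is 'yes'.
C1 (derived state 'yes') is shared by Taxon F, Taxon H, and Taxon P — a synapomorphy uniting that clade.
Only Taxon F, Taxon H, Taxon P, and Taxon W show the derived state 'yes' for C2, supporting them as a clade.
C3: derived state 'yes' in Taxon F only — an autapomorphy, so it tells us nothing about relationships among taxa.
C4: derived state 'yes' in Taxon F and Taxon P only — synapomorphy for {Taxon F, Taxon P}.
C5: derived state 'no' in Taxon H only — an autapomorphy, so it tells us nothing about relationships among taxa.
Most parsimonious ingroup topology: (((Taxon H,(Taxon P,Taxon F)),Taxon W),Taxon N).
Taxon H and Taxon P share a more recent common ancestor with each other than either does with Taxon W, so Taxon W is the least closely related of the three.

Taxon W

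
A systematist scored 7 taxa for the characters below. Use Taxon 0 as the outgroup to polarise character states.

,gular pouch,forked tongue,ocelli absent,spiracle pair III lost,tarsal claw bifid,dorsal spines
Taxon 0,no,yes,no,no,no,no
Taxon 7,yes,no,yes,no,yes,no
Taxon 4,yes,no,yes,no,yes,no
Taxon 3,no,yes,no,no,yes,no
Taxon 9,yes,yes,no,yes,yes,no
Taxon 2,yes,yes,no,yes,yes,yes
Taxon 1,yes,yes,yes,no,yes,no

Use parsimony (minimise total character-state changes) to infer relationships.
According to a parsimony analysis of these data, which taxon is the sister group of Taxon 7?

Taxon 4

Character polarity is set by the outgroup: the derived state is whichever differs from the outgroup's state, so for forked tongue the derived state is 'no', and for the remaining characters it is 'yes'.
gular pouch (derived state 'yes') is shared by Taxon 1, Taxon 2, Taxon 4, Taxon 7, and Taxon 9 — a synapomorphy uniting that clade.
forked tongue: derived state 'no' in Taxon 4 and Taxon 7 only — synapomorphy for {Taxon 4, Taxon 7}.
ocelli absent (derived state 'yes') is shared by Taxon 1, Taxon 4, and Taxon 7 — a synapomorphy uniting that clade.
Only Taxon 2 and Taxon 9 show the derived state 'yes' for spiracle pair III lost, supporting them as a clade.
All ingroup taxa share the derived state 'yes' for tarsal claw bifid; it defines the ingroup but does not resolve relationships within it.
dorsal spines: derived state 'yes' in Taxon 2 only — an autapomorphy, so it tells us nothing about relationships among taxa.
Most parsimonious ingroup topology: ((((Taxon 7,Taxon 4),Taxon 1),(Taxon 9,Taxon 2)),Taxon 3).
Taxon 7 and Taxon 4 form a cherry on this tree, so they are sister taxa.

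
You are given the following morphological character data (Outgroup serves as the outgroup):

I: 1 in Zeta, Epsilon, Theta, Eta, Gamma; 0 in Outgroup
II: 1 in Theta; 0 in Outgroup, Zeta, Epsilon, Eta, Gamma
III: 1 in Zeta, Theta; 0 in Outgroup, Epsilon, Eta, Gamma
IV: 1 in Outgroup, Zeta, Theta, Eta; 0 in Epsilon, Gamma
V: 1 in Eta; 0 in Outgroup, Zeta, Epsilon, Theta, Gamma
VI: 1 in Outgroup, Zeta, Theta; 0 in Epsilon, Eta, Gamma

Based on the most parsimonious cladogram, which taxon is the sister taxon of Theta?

Character polarity is set by the outgroup: the derived state is whichever differs from the outgroup's state, so for IV, VI the derived state is '0', and for the remaining characters it is '1'.
I (derived state '1') is shared by all ingroup taxa — unites the whole ingroup.
II: derived state '1' in Theta only — an autapomorphy, so it tells us nothing about relationships among taxa.
Only Theta and Zeta show the derived state '1' for III, supporting them as a clade.
IV: derived state '0' in Epsilon and Gamma only — synapomorphy for {Epsilon, Gamma}.
V (derived state '1') is unique to Eta (autapomorphy; uninformative for grouping).
VI (derived state '0') is shared by Epsilon, Eta, and Gamma — a synapomorphy uniting that clade.
Most parsimonious ingroup topology: ((Zeta,Theta),((Epsilon,Gamma),Eta)).
Theta and Zeta form a cherry on this tree, so they are sister taxa.

Zeta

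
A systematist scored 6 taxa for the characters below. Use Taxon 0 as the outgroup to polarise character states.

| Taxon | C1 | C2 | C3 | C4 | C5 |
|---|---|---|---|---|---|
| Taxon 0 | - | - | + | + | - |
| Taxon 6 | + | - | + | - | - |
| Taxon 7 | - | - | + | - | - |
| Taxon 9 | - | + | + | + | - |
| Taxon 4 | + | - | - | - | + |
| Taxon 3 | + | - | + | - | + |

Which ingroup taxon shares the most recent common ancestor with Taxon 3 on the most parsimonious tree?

Taxon 4

Character polarity is set by the outgroup: the derived state is whichever differs from the outgroup's state, so for C3, C4 the derived state is '-', and for the remaining characters it is '+'.
Only Taxon 3, Taxon 4, and Taxon 6 show the derived state '+' for C1, supporting them as a clade.
C2: derived state '+' in Taxon 9 only — an autapomorphy, so it tells us nothing about relationships among taxa.
C3 (derived state '-') is unique to Taxon 4 (autapomorphy; uninformative for grouping).
Only Taxon 3, Taxon 4, Taxon 6, and Taxon 7 show the derived state '-' for C4, supporting them as a clade.
C5: derived state '+' in Taxon 3 and Taxon 4 only — synapomorphy for {Taxon 3, Taxon 4}.
Most parsimonious ingroup topology: (((Taxon 6,(Taxon 4,Taxon 3)),Taxon 7),Taxon 9).
Taxon 3 and Taxon 4 form a cherry on this tree, so they are sister taxa.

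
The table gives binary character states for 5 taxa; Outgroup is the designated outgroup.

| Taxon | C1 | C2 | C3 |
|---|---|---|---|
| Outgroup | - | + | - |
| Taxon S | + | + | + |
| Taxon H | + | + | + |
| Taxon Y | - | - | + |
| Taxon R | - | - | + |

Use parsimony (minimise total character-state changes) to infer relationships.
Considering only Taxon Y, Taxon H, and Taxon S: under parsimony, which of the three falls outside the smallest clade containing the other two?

Character polarity is set by the outgroup: the derived state is whichever differs from the outgroup's state, so for C2 the derived state is '-', and for the remaining characters it is '+'.
C1: derived state '+' in Taxon H and Taxon S only — synapomorphy for {Taxon H, Taxon S}.
C2 (derived state '-') is shared by Taxon R and Taxon Y — a synapomorphy uniting that clade.
All ingroup taxa share the derived state '+' for C3; it defines the ingroup but does not resolve relationships within it.
Most parsimonious ingroup topology: ((Taxon S,Taxon H),(Taxon Y,Taxon R)).
Taxon H and Taxon S share a more recent common ancestor with each other than either does with Taxon Y, so Taxon Y is the least closely related of the three.

Taxon Y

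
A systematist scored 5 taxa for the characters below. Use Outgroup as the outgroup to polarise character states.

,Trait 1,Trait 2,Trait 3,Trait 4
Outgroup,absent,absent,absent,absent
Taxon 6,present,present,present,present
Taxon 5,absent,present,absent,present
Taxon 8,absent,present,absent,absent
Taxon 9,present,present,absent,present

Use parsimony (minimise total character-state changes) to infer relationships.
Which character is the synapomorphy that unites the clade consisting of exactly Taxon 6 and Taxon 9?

Trait 1

The outgroup has state 'absent' for every character, so 'present' is the derived state throughout.
Trait 1: derived state 'present' in Taxon 6 and Taxon 9 only — synapomorphy for {Taxon 6, Taxon 9}.
All ingroup taxa share the derived state 'present' for Trait 2; it defines the ingroup but does not resolve relationships within it.
Trait 3 (derived state 'present') is unique to Taxon 6 (autapomorphy; uninformative for grouping).
Trait 4: derived state 'present' in Taxon 5, Taxon 6, and Taxon 9 only — synapomorphy for {Taxon 5, Taxon 6, Taxon 9}.
Most parsimonious ingroup topology: (((Taxon 6,Taxon 9),Taxon 5),Taxon 8).
The clade {Taxon 6, Taxon 9} is supported by Trait 1: its derived state 'present' occurs in exactly those taxa and in no other taxon (including the outgroup).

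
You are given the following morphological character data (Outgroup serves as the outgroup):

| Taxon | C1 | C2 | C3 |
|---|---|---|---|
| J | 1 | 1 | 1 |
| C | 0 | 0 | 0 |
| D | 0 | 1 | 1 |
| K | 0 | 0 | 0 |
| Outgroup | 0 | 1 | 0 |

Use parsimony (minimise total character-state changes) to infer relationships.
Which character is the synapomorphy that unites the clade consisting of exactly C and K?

Character polarity is set by the outgroup: the derived state is whichever differs from the outgroup's state, so for C2 the derived state is '0', and for the remaining characters it is '1'.
C1 (derived state '1') is unique to J (autapomorphy; uninformative for grouping).
Only C and K show the derived state '0' for C2, supporting them as a clade.
Only D and J show the derived state '1' for C3, supporting them as a clade.
Most parsimonious ingroup topology: ((C,K),(J,D)).
The clade {C, K} is supported by C2: its derived state '0' occurs in exactly those taxa and in no other taxon (including the outgroup).

C2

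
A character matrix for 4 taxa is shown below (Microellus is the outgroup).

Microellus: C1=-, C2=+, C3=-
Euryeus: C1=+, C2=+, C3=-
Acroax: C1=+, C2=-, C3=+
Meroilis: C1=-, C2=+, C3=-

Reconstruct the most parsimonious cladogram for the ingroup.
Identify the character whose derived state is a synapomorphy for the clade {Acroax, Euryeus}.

Character polarity is set by the outgroup: the derived state is whichever differs from the outgroup's state, so for C2 the derived state is '-', and for the remaining characters it is '+'.
C1 (derived state '+') is shared by Acroax and Euryeus — a synapomorphy uniting that clade.
C2 (derived state '-') is unique to Acroax (autapomorphy; uninformative for grouping).
C3 (derived state '+') is unique to Acroax (autapomorphy; uninformative for grouping).
Most parsimonious ingroup topology: ((Acroax,Euryeus),Meroilis).
The clade {Acroax, Euryeus} is supported by C1: its derived state '+' occurs in exactly those taxa and in no other taxon (including the outgroup).

C1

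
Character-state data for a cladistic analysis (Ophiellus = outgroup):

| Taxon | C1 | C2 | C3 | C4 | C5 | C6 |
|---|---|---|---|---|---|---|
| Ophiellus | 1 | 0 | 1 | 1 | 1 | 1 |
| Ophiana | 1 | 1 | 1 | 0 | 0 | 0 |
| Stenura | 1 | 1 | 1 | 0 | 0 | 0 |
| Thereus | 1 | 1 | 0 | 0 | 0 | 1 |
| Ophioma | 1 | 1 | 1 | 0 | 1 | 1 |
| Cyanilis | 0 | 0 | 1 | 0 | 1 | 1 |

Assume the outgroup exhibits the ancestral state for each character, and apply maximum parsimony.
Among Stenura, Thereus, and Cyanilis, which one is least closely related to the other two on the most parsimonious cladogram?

Cyanilis

Character polarity is set by the outgroup: the derived state is whichever differs from the outgroup's state, so for C1, C3, C4, C5, C6 the derived state is '0', and for the remaining characters it is '1'.
C1: derived state '0' in Cyanilis only — an autapomorphy, so it tells us nothing about relationships among taxa.
C2 (derived state '1') is shared by Ophiana, Ophioma, Stenura, and Thereus — a synapomorphy uniting that clade.
C3 (derived state '0') is unique to Thereus (autapomorphy; uninformative for grouping).
C4 (derived state '0') is shared by all ingroup taxa — unites the whole ingroup.
Only Ophiana, Stenura, and Thereus show the derived state '0' for C5, supporting them as a clade.
C6 (derived state '0') is shared by Ophiana and Stenura — a synapomorphy uniting that clade.
Most parsimonious ingroup topology: ((((Stenura,Ophiana),Thereus),Ophioma),Cyanilis).
Stenura and Thereus share a more recent common ancestor with each other than either does with Cyanilis, so Cyanilis is the least closely related of the three.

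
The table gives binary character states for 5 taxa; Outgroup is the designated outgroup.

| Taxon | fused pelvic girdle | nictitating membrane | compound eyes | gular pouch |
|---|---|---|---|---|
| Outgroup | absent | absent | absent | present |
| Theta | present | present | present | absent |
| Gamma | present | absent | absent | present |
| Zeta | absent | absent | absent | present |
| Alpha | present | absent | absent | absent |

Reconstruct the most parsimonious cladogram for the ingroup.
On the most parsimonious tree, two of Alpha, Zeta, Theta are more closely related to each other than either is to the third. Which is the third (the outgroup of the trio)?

Zeta

Character polarity is set by the outgroup: the derived state is whichever differs from the outgroup's state, so for gular pouch the derived state is 'absent', and for the remaining characters it is 'present'.
fused pelvic girdle: derived state 'present' in Alpha, Gamma, and Theta only — synapomorphy for {Alpha, Gamma, Theta}.
nictitating membrane: derived state 'present' in Theta only — an autapomorphy, so it tells us nothing about relationships among taxa.
compound eyes (derived state 'present') is unique to Theta (autapomorphy; uninformative for grouping).
gular pouch: derived state 'absent' in Alpha and Theta only — synapomorphy for {Alpha, Theta}.
Most parsimonious ingroup topology: (((Theta,Alpha),Gamma),Zeta).
Theta and Alpha share a more recent common ancestor with each other than either does with Zeta, so Zeta is the least closely related of the three.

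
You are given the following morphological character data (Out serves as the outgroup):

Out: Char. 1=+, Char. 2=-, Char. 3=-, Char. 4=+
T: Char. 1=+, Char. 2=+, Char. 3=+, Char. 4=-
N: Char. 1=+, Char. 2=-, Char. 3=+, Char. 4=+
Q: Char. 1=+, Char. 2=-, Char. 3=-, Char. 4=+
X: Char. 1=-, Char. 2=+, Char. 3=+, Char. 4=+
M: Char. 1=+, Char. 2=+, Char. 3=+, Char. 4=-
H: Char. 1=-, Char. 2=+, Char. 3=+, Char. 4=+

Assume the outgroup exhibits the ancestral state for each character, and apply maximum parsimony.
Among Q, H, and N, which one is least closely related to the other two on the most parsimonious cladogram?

Q

Character polarity is set by the outgroup: the derived state is whichever differs from the outgroup's state, so for Char. 1, Char. 4 the derived state is '-', and for the remaining characters it is '+'.
Char. 1: derived state '-' in H and X only — synapomorphy for {H, X}.
Char. 2 (derived state '+') is shared by H, M, T, and X — a synapomorphy uniting that clade.
Char. 3 (derived state '+') is shared by H, M, N, T, and X — a synapomorphy uniting that clade.
Char. 4: derived state '-' in M and T only — synapomorphy for {M, T}.
Most parsimonious ingroup topology: ((((T,M),(X,H)),N),Q).
H and N share a more recent common ancestor with each other than either does with Q, so Q is the least closely related of the three.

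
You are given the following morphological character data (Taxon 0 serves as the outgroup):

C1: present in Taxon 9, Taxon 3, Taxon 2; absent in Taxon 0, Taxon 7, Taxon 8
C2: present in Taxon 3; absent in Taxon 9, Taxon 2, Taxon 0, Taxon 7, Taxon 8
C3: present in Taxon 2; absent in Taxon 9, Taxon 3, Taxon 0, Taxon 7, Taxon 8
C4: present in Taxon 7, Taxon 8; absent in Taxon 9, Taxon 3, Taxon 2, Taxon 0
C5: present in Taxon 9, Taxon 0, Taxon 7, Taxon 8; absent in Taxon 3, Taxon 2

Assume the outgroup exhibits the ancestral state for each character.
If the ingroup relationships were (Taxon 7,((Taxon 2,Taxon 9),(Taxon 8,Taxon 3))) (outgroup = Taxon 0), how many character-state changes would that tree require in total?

Map each character onto (Taxon 7,((Taxon 2,Taxon 9),(Taxon 8,Taxon 3))) (rooted by Taxon 0) and count the minimum state changes it requires (Fitch parsimony):
C1: 2; C2: 1; C3: 1; C4: 2; C5: 2.
Total tree length = 8.

8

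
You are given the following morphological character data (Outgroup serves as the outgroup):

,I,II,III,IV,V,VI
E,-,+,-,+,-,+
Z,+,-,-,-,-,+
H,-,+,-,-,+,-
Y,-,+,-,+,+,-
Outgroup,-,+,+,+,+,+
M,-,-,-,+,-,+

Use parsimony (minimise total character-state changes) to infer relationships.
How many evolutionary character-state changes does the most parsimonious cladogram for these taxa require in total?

7

Character polarity is set by the outgroup: the derived state is whichever differs from the outgroup's state, so for II, III, IV, V, VI the derived state is '-', and for the remaining characters it is '+'.
I (derived state '+') is unique to Z (autapomorphy; uninformative for grouping).
II: derived state '-' in M and Z only — synapomorphy for {M, Z}.
III (derived state '-') is shared by all ingroup taxa — unites the whole ingroup.
IV (state '-') occurs in H and Z but conflicts with the nesting implied by the other characters — most parsimoniously interpreted as homoplasy.
V: derived state '-' in E, M, and Z only — synapomorphy for {E, M, Z}.
VI (derived state '-') is shared by H and Y — a synapomorphy uniting that clade.
Most parsimonious ingroup topology: ((H,Y),((Z,M),E)).
Changes per character on this tree: I: 1; II: 1; III: 1; IV: 2; V: 1; VI: 1.
Total = 7.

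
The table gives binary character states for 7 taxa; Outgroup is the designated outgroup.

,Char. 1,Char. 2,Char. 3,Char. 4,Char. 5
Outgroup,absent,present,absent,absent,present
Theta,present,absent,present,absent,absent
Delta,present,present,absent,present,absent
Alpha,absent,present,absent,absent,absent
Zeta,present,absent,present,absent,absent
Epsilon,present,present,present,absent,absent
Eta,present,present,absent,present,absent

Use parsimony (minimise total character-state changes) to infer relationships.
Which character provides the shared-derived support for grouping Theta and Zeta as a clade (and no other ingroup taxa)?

Character polarity is set by the outgroup: the derived state is whichever differs from the outgroup's state, so for Char. 2, Char. 5 the derived state is 'absent', and for the remaining characters it is 'present'.
Char. 1: derived state 'present' in Delta, Epsilon, Eta, Theta, and Zeta only — synapomorphy for {Delta, Epsilon, Eta, Theta, Zeta}.
Char. 2 (derived state 'absent') is shared by Theta and Zeta — a synapomorphy uniting that clade.
Char. 3 (derived state 'present') is shared by Epsilon, Theta, and Zeta — a synapomorphy uniting that clade.
Only Delta and Eta show the derived state 'present' for Char. 4, supporting them as a clade.
All ingroup taxa share the derived state 'absent' for Char. 5; it defines the ingroup but does not resolve relationships within it.
Most parsimonious ingroup topology: ((((Theta,Zeta),Epsilon),(Delta,Eta)),Alpha).
The clade {Theta, Zeta} is supported by Char. 2: its derived state 'absent' occurs in exactly those taxa and in no other taxon (including the outgroup).

Char. 2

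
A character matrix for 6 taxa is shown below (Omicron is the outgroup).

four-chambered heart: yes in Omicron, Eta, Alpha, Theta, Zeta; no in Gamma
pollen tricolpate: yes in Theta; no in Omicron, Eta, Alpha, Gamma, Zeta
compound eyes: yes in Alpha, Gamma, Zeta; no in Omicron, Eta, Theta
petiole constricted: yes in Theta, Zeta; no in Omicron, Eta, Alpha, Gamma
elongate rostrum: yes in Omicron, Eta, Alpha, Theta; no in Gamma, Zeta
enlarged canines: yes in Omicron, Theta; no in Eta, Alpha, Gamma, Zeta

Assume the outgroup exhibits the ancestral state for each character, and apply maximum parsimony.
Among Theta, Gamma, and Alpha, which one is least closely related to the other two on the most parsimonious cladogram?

Character polarity is set by the outgroup: the derived state is whichever differs from the outgroup's state, so for four-chambered heart, elongate rostrum, enlarged canines the derived state is 'no', and for the remaining characters it is 'yes'.
four-chambered heart: derived state 'no' in Gamma only — an autapomorphy, so it tells us nothing about relationships among taxa.
pollen tricolpate (derived state 'yes') is unique to Theta (autapomorphy; uninformative for grouping).
compound eyes (derived state 'yes') is shared by Alpha, Gamma, and Zeta — a synapomorphy uniting that clade.
petiole constricted (state 'yes') occurs in Theta and Zeta but conflicts with the nesting implied by the other characters — most parsimoniously interpreted as homoplasy.
elongate rostrum (derived state 'no') is shared by Gamma and Zeta — a synapomorphy uniting that clade.
enlarged canines (derived state 'no') is shared by Alpha, Eta, Gamma, and Zeta — a synapomorphy uniting that clade.
Most parsimonious ingroup topology: ((Eta,(Alpha,(Gamma,Zeta))),Theta).
Gamma and Alpha share a more recent common ancestor with each other than either does with Theta, so Theta is the least closely related of the three.

Theta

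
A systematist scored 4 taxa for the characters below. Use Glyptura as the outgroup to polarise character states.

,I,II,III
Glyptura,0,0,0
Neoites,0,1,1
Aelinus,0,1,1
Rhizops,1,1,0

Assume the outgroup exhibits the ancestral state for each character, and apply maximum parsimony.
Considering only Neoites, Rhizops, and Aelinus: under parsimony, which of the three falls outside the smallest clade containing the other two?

Rhizops

The outgroup has state '0' for every character, so '1' is the derived state throughout.
I: derived state '1' in Rhizops only — an autapomorphy, so it tells us nothing about relationships among taxa.
All ingroup taxa share the derived state '1' for II; it defines the ingroup but does not resolve relationships within it.
III (derived state '1') is shared by Aelinus and Neoites — a synapomorphy uniting that clade.
Most parsimonious ingroup topology: ((Neoites,Aelinus),Rhizops).
Aelinus and Neoites share a more recent common ancestor with each other than either does with Rhizops, so Rhizops is the least closely related of the three.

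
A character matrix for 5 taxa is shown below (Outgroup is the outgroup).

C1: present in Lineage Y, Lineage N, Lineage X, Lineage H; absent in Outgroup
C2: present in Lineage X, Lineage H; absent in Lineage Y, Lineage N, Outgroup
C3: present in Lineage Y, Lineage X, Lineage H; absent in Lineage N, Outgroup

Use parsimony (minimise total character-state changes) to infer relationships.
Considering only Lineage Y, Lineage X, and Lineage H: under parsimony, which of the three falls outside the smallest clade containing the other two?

The outgroup has state 'absent' for every character, so 'present' is the derived state throughout.
C1 (derived state 'present') is shared by all ingroup taxa — unites the whole ingroup.
C2 (derived state 'present') is shared by Lineage H and Lineage X — a synapomorphy uniting that clade.
C3 (derived state 'present') is shared by Lineage H, Lineage X, and Lineage Y — a synapomorphy uniting that clade.
Most parsimonious ingroup topology: (((Lineage X,Lineage H),Lineage Y),Lineage N).
Lineage H and Lineage X share a more recent common ancestor with each other than either does with Lineage Y, so Lineage Y is the least closely related of the three.

Lineage Y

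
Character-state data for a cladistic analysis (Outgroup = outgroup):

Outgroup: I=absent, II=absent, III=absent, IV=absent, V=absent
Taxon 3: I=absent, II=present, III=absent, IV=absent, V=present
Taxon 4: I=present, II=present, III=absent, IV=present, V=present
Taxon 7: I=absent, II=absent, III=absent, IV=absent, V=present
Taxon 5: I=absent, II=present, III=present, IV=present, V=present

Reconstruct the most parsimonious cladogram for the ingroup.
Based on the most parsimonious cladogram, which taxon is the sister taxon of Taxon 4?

The outgroup has state 'absent' for every character, so 'present' is the derived state throughout.
I: derived state 'present' in Taxon 4 only — an autapomorphy, so it tells us nothing about relationships among taxa.
II (derived state 'present') is shared by Taxon 3, Taxon 4, and Taxon 5 — a synapomorphy uniting that clade.
III: derived state 'present' in Taxon 5 only — an autapomorphy, so it tells us nothing about relationships among taxa.
IV: derived state 'present' in Taxon 4 and Taxon 5 only — synapomorphy for {Taxon 4, Taxon 5}.
V (derived state 'present') is shared by all ingroup taxa — unites the whole ingroup.
Most parsimonious ingroup topology: ((Taxon 3,(Taxon 4,Taxon 5)),Taxon 7).
Taxon 4 and Taxon 5 form a cherry on this tree, so they are sister taxa.

Taxon 5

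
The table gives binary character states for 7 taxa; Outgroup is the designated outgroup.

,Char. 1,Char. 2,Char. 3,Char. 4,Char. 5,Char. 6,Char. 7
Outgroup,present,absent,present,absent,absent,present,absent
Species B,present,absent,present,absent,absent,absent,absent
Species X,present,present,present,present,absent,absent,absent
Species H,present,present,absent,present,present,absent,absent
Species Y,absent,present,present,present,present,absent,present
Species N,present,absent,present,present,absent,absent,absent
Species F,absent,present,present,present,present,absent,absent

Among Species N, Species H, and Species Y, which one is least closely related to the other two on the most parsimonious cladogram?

Species N

Character polarity is set by the outgroup: the derived state is whichever differs from the outgroup's state, so for Char. 1, Char. 3, Char. 6 the derived state is 'absent', and for the remaining characters it is 'present'.
Char. 1: derived state 'absent' in Species F and Species Y only — synapomorphy for {Species F, Species Y}.
Char. 2 (derived state 'present') is shared by Species F, Species H, Species X, and Species Y — a synapomorphy uniting that clade.
Char. 3 (derived state 'absent') is unique to Species H (autapomorphy; uninformative for grouping).
Char. 4 (derived state 'present') is shared by Species F, Species H, Species N, Species X, and Species Y — a synapomorphy uniting that clade.
Char. 5 (derived state 'present') is shared by Species F, Species H, and Species Y — a synapomorphy uniting that clade.
All ingroup taxa share the derived state 'absent' for Char. 6; it defines the ingroup but does not resolve relationships within it.
Char. 7 (derived state 'present') is unique to Species Y (autapomorphy; uninformative for grouping).
Most parsimonious ingroup topology: (Species B,((Species X,(Species H,(Species Y,Species F))),Species N)).
Species Y and Species H share a more recent common ancestor with each other than either does with Species N, so Species N is the least closely related of the three.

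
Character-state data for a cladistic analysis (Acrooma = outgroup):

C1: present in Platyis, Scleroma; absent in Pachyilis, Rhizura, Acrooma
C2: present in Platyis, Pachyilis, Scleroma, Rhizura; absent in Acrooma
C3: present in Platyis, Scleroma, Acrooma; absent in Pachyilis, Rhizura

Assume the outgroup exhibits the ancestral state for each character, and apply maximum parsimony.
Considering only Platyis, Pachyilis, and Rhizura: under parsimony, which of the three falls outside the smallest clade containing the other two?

Platyis

Character polarity is set by the outgroup: the derived state is whichever differs from the outgroup's state, so for C3 the derived state is 'absent', and for the remaining characters it is 'present'.
C1 (derived state 'present') is shared by Platyis and Scleroma — a synapomorphy uniting that clade.
C2 (derived state 'present') is shared by all ingroup taxa — unites the whole ingroup.
C3 (derived state 'absent') is shared by Pachyilis and Rhizura — a synapomorphy uniting that clade.
Most parsimonious ingroup topology: ((Rhizura,Pachyilis),(Platyis,Scleroma)).
Pachyilis and Rhizura share a more recent common ancestor with each other than either does with Platyis, so Platyis is the least closely related of the three.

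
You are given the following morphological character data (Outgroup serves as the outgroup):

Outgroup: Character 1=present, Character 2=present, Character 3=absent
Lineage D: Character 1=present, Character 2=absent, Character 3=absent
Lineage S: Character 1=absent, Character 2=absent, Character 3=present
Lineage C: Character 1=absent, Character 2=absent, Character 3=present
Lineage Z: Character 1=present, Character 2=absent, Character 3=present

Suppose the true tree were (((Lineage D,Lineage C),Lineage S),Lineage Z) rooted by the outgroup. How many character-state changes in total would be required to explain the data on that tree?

5

Map each character onto (((Lineage D,Lineage C),Lineage S),Lineage Z) (rooted by Outgroup) and count the minimum state changes it requires (Fitch parsimony):
Character 1: 2; Character 2: 1; Character 3: 2.
Total tree length = 5.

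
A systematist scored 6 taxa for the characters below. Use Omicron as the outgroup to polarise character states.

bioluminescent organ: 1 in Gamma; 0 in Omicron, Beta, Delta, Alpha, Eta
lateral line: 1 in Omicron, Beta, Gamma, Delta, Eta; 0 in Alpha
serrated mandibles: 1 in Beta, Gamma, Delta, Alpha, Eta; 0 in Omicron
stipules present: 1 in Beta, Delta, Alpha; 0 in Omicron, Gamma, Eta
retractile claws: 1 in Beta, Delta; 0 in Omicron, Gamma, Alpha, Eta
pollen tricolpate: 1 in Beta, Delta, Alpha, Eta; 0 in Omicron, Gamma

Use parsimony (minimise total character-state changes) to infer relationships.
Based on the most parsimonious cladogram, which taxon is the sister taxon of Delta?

Beta

Character polarity is set by the outgroup: the derived state is whichever differs from the outgroup's state, so for lateral line the derived state is '0', and for the remaining characters it is '1'.
bioluminescent organ: derived state '1' in Gamma only — an autapomorphy, so it tells us nothing about relationships among taxa.
lateral line (derived state '0') is unique to Alpha (autapomorphy; uninformative for grouping).
serrated mandibles (derived state '1') is shared by all ingroup taxa — unites the whole ingroup.
Only Alpha, Beta, and Delta show the derived state '1' for stipules present, supporting them as a clade.
retractile claws: derived state '1' in Beta and Delta only — synapomorphy for {Beta, Delta}.
pollen tricolpate (derived state '1') is shared by Alpha, Beta, Delta, and Eta — a synapomorphy uniting that clade.
Most parsimonious ingroup topology: ((((Beta,Delta),Alpha),Eta),Gamma).
Delta and Beta form a cherry on this tree, so they are sister taxa.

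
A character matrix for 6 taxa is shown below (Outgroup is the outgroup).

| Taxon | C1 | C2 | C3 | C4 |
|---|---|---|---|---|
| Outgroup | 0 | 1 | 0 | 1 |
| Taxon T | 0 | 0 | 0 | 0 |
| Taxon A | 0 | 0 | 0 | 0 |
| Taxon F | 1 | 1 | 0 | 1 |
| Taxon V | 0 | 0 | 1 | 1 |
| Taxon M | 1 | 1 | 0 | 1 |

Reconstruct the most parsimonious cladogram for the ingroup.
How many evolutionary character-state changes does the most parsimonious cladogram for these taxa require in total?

4

Character polarity is set by the outgroup: the derived state is whichever differs from the outgroup's state, so for C2, C4 the derived state is '0', and for the remaining characters it is '1'.
Only Taxon F and Taxon M show the derived state '1' for C1, supporting them as a clade.
Only Taxon A, Taxon T, and Taxon V show the derived state '0' for C2, supporting them as a clade.
C3: derived state '1' in Taxon V only — an autapomorphy, so it tells us nothing about relationships among taxa.
C4 (derived state '0') is shared by Taxon A and Taxon T — a synapomorphy uniting that clade.
Most parsimonious ingroup topology: (((Taxon T,Taxon A),Taxon V),(Taxon F,Taxon M)).
Changes per character on this tree: C1: 1; C2: 1; C3: 1; C4: 1.
Total = 4.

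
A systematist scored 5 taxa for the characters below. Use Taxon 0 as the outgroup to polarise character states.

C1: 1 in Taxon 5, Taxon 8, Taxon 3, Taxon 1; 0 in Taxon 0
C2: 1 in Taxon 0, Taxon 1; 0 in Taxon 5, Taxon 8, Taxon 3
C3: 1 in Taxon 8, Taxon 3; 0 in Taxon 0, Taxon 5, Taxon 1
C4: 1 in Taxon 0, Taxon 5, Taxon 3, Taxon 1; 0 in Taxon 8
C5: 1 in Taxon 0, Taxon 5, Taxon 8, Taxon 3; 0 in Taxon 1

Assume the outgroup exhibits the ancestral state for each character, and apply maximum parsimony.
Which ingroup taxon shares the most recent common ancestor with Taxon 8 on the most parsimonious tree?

Character polarity is set by the outgroup: the derived state is whichever differs from the outgroup's state, so for C2, C4, C5 the derived state is '0', and for the remaining characters it is '1'.
All ingroup taxa share the derived state '1' for C1; it defines the ingroup but does not resolve relationships within it.
C2 (derived state '0') is shared by Taxon 3, Taxon 5, and Taxon 8 — a synapomorphy uniting that clade.
C3: derived state '1' in Taxon 3 and Taxon 8 only — synapomorphy for {Taxon 3, Taxon 8}.
C4 (derived state '0') is unique to Taxon 8 (autapomorphy; uninformative for grouping).
C5: derived state '0' in Taxon 1 only — an autapomorphy, so it tells us nothing about relationships among taxa.
Most parsimonious ingroup topology: ((Taxon 5,(Taxon 8,Taxon 3)),Taxon 1).
Taxon 8 and Taxon 3 form a cherry on this tree, so they are sister taxa.

Taxon 3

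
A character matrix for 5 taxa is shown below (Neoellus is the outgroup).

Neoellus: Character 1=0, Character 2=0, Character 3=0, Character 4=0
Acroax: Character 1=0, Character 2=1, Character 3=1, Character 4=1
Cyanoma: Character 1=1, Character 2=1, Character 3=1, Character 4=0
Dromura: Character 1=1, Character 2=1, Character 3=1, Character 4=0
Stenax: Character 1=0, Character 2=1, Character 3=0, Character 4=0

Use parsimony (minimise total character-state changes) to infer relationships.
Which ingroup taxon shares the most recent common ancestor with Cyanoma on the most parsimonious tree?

The outgroup has state '0' for every character, so '1' is the derived state throughout.
Character 1: derived state '1' in Cyanoma and Dromura only — synapomorphy for {Cyanoma, Dromura}.
Character 2 (derived state '1') is shared by all ingroup taxa — unites the whole ingroup.
Only Acroax, Cyanoma, and Dromura show the derived state '1' for Character 3, supporting them as a clade.
Character 4 (derived state '1') is unique to Acroax (autapomorphy; uninformative for grouping).
Most parsimonious ingroup topology: ((Acroax,(Cyanoma,Dromura)),Stenax).
Cyanoma and Dromura form a cherry on this tree, so they are sister taxa.

Dromura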